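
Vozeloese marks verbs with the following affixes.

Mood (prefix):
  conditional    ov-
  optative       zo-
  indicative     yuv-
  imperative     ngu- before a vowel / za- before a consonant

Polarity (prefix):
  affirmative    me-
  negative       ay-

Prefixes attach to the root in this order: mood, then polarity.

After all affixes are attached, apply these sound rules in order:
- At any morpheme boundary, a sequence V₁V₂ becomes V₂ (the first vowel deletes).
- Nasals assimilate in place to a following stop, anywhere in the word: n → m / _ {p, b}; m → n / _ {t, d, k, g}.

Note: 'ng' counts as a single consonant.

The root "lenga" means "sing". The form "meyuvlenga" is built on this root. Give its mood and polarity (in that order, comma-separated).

indicative, affirmative

Segment: me-yuv-lenga.
mood: yuv- → indicative.
polarity: me- → affirmative.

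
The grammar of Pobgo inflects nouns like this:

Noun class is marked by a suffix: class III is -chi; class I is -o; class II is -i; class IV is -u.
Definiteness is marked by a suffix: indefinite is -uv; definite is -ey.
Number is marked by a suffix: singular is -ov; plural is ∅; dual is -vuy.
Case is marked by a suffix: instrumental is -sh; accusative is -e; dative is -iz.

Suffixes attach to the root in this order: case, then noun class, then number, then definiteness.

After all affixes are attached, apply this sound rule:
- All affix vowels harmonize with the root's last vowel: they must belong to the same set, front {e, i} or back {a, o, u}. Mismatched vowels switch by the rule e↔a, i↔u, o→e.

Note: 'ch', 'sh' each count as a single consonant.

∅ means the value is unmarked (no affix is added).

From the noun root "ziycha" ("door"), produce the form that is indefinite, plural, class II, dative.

Attach case dative -iz → ziychaiz.
Attach noun class class II -i → ziychaizi.
number = plural: zero marking, form stays ziychaizi.
Attach definiteness indefinite -uv → ziychaiziuv.
Apply vowel harmony: ziychaiziuv → ziychauzuuv.

ziychauzuuv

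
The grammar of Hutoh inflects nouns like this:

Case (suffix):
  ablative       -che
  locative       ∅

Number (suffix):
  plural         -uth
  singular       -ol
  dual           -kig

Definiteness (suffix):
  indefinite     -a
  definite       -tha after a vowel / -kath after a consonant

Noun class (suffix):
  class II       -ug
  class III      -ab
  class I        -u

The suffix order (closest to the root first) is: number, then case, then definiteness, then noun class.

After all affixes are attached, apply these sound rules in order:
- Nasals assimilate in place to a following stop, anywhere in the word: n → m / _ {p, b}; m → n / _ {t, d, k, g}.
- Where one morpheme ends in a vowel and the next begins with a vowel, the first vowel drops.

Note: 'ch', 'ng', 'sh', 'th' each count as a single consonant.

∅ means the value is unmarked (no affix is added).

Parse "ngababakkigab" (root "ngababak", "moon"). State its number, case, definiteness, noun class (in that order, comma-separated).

dual, locative, indefinite, class III

Segment: ngababak-kig-a-ab.
number: -kig → dual.
case: ∅ → locative.
definiteness: -a → indefinite.
noun class: -ab → class III.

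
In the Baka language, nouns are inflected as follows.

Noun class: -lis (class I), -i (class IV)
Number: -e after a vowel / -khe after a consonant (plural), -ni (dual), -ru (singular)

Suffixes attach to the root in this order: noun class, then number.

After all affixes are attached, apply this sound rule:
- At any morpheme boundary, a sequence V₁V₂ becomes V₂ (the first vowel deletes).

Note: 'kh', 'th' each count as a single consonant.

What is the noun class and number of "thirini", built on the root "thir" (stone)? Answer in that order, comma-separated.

class IV, dual

Segment: thir-i-ni.
noun class: -i → class IV.
number: -ni → dual.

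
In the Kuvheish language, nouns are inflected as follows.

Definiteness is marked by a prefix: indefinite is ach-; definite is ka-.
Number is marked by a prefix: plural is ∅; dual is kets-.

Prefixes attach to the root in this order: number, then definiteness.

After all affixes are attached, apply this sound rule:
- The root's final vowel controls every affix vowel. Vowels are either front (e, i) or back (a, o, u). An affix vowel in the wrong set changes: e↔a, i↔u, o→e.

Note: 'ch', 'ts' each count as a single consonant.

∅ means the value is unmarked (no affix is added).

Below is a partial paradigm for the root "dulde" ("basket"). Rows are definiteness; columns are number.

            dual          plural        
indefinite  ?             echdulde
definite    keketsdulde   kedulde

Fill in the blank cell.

echketsdulde

Attach number dual kets- → ketsdulde.
Attach definiteness indefinite ach- → achketsdulde.
Apply vowel harmony: achketsdulde → echketsdulde.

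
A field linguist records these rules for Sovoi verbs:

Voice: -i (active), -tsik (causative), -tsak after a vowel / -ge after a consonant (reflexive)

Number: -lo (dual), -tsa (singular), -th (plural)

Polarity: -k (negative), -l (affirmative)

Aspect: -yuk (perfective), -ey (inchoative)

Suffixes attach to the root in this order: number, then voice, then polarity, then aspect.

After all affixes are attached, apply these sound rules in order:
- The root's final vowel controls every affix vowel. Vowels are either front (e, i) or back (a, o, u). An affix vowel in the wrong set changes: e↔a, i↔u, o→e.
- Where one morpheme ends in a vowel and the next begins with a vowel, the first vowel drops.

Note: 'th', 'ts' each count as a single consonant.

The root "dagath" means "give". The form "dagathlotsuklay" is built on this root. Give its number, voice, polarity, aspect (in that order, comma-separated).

Segment: dagath-lo-tsik-l-ey.
number: -lo → dual.
voice: -tsik → causative.
polarity: -l → affirmative.
aspect: -ey → inchoative.

dual, causative, affirmative, inchoative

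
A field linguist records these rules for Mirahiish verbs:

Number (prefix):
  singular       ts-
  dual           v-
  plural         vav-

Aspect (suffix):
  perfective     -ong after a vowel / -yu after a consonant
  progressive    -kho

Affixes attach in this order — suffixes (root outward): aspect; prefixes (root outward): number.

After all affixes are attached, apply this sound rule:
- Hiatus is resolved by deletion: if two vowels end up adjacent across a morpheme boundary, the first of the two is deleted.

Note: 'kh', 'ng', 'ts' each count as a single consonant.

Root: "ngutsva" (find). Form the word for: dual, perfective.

Attach number dual v- → vngutsva.
Attach aspect perfective -ong (after vowel 'a') → vngutsvaong.
Apply vowel deletion: vngutsvaong → vngutsvong.

vngutsvong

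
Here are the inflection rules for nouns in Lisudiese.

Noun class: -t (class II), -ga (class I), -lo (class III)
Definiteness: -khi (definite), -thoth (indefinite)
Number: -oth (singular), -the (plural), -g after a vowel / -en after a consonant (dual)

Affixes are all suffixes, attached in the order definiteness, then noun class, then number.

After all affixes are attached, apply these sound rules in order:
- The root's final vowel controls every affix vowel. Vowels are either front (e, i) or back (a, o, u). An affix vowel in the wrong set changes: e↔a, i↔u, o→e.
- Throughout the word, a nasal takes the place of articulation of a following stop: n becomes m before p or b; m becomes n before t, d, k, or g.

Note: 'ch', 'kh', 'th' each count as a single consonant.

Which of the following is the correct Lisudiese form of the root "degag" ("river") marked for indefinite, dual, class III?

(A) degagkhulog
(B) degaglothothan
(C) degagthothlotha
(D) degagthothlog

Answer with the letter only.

D

Attach definiteness indefinite -thoth → degagthoth.
Attach noun class class III -lo → degagthothlo.
Attach number dual -g (after vowel 'o') → degagthothlog.
Vowel harmony: no change.
Nasal assimilation: no change.
So the correct form is degagthothlog, option (D).
(B) degaglothothan is wrong: it has the affixes in the wrong order.
(C) degagthothlotha is wrong: it uses plural instead of dual for number.
(A) degagkhulog is wrong: it uses definite instead of indefinite for definiteness.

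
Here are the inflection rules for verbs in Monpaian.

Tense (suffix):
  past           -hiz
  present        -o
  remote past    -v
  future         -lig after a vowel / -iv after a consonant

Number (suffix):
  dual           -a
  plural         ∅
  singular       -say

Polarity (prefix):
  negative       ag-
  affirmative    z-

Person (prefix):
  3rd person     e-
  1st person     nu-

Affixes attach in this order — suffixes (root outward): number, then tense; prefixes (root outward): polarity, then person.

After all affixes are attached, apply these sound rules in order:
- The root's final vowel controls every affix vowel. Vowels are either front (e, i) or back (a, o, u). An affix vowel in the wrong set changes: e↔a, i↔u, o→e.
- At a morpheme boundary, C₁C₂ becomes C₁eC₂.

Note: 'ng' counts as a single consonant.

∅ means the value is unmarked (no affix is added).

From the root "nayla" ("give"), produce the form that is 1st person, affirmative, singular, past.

Attach number singular -say → naylasay.
Attach polarity affirmative z- → znaylasay.
Attach tense past -hiz → znaylasayhiz.
Attach person 1st person nu- → nuznaylasayhiz.
Apply vowel harmony: nuznaylasayhiz → nuznaylasayhuz.
Apply epenthesis: nuznaylasayhuz → nuzenaylasayehuz.

nuzenaylasayehuz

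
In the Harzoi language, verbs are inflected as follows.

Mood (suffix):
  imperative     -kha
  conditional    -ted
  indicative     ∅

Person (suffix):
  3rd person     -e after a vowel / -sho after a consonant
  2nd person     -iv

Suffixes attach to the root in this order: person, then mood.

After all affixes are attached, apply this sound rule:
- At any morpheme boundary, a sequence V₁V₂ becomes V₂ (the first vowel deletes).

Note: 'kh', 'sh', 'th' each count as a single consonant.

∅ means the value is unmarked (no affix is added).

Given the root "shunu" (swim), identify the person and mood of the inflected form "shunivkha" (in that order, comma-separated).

2nd person, imperative

Segment: shunu-iv-kha.
person: -iv → 2nd person.
mood: -kha → imperative.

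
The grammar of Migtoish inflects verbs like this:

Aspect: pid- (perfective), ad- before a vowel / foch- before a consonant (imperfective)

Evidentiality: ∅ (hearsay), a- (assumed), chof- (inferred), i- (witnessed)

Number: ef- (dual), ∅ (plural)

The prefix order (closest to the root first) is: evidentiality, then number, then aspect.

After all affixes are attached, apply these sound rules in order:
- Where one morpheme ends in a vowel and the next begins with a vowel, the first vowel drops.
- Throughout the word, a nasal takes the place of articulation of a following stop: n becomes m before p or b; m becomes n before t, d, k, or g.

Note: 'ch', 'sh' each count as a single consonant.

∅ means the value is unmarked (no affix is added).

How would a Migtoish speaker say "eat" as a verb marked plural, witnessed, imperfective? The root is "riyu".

adiriyu

Attach evidentiality witnessed i- → iriyu.
number = plural: zero marking, form stays iriyu.
Attach aspect imperfective ad- (before vowel 'i') → adiriyu.
Vowel deletion: no change.
Nasal assimilation: no change.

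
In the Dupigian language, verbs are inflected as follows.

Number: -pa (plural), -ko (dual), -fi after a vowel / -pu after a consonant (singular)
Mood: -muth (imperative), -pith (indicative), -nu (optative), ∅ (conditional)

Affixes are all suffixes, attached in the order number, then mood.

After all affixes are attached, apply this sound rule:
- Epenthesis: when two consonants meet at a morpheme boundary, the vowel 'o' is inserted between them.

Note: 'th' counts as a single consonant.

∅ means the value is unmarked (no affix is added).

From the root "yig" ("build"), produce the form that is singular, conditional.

Attach number singular -pu (after consonant 'g') → yigpu.
mood = conditional: zero marking, form stays yigpu.
Apply epenthesis: yigpu → yigopu.

yigopu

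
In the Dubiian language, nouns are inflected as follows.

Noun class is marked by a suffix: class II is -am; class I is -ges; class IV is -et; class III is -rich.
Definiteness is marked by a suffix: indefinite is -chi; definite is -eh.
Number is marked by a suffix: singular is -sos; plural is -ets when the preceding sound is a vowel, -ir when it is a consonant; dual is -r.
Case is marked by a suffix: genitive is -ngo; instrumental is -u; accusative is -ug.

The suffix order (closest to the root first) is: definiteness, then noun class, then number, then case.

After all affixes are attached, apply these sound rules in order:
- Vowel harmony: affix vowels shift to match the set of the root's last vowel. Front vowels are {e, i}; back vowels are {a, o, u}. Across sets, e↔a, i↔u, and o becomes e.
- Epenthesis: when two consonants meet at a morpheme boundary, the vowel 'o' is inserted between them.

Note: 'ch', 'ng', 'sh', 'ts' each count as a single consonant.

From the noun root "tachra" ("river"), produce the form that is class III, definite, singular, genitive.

tachraahoruchososongo

Attach definiteness definite -eh → tachraeh.
Attach noun class class III -rich → tachraehrich.
Attach number singular -sos → tachraehrichsos.
Attach case genitive -ngo → tachraehrichsosngo.
Apply vowel harmony: tachraehrichsosngo → tachraahruchsosngo.
Apply epenthesis: tachraahruchsosngo → tachraahoruchososongo.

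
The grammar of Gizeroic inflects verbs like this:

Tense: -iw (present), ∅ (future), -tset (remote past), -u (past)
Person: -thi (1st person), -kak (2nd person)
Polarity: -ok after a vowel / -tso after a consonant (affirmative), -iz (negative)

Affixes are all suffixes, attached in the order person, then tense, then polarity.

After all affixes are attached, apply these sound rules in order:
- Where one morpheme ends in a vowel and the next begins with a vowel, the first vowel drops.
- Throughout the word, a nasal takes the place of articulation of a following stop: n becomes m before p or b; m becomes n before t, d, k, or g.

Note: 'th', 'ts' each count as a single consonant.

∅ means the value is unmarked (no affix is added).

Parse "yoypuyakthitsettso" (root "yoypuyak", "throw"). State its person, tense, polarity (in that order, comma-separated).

1st person, remote past, affirmative

Segment: yoypuyak-thi-tset-tso.
person: -thi → 1st person.
tense: -tset → remote past.
polarity: -ok/tso → affirmative.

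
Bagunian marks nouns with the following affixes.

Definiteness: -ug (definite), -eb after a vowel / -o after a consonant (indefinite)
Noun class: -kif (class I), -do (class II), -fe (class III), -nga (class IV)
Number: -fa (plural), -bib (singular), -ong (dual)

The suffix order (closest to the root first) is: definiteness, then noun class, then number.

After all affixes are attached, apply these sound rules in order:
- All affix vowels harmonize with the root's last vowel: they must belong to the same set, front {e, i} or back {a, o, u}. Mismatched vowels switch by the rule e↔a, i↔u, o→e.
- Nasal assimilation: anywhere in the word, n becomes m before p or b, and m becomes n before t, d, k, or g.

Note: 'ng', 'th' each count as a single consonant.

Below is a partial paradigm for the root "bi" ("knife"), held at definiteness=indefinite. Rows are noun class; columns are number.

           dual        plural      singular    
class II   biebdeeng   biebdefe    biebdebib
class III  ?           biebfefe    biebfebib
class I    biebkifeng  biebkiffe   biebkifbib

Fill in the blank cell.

biebfeeng

Attach definiteness indefinite -eb (after vowel 'i') → bieb.
Attach noun class class III -fe → biebfe.
Attach number dual -ong → biebfeong.
Apply vowel harmony: biebfeong → biebfeeng.
Nasal assimilation: no change.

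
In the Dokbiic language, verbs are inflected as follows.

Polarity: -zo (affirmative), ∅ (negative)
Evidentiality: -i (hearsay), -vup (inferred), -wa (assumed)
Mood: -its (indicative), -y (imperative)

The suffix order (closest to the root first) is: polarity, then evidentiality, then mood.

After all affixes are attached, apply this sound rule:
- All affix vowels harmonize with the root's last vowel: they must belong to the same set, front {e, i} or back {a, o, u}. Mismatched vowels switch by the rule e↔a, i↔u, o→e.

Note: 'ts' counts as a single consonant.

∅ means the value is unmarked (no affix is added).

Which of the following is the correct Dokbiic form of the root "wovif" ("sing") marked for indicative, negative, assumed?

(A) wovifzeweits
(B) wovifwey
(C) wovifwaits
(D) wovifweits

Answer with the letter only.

polarity = negative: zero marking, form stays wovif.
Attach evidentiality assumed -wa → wovifwa.
Attach mood indicative -its → wovifwaits.
Apply vowel harmony: wovifwaits → wovifweits.
So the correct form is wovifweits, option (D).
(B) wovifwey is wrong: it uses imperative instead of indicative for mood.
(C) wovifwaits is wrong: it fails to apply the sound rule(s).
(A) wovifzeweits is wrong: it uses affirmative instead of negative for polarity.

D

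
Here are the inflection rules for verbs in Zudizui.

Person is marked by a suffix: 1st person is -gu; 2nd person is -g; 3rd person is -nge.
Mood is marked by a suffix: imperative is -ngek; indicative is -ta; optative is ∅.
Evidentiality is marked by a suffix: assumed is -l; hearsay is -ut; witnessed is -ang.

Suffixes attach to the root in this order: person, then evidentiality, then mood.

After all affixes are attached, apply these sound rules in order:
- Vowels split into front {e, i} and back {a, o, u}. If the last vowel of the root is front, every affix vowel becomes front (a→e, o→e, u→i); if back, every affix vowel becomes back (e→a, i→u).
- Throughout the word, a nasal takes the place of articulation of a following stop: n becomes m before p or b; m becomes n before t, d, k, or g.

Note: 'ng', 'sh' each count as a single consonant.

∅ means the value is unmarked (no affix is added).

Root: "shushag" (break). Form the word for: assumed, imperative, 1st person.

Attach person 1st person -gu → shushaggu.
Attach evidentiality assumed -l → shushaggul.
Attach mood imperative -ngek → shushaggulngek.
Apply vowel harmony: shushaggulngek → shushaggulngak.
Nasal assimilation: no change.

shushaggulngak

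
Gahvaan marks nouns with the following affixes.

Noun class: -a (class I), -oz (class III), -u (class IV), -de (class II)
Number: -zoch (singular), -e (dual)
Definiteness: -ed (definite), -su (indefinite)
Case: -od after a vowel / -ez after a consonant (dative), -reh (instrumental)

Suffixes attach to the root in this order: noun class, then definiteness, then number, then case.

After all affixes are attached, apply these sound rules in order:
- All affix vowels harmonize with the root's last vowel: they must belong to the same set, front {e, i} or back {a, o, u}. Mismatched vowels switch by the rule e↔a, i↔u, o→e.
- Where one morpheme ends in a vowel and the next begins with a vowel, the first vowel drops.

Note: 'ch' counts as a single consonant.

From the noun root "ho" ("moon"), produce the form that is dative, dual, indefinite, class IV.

husod

Attach noun class class IV -u → hou.
Attach definiteness indefinite -su → housu.
Attach number dual -e → housue.
Attach case dative -od (after vowel 'e') → housueod.
Apply vowel harmony: housueod → housuaod.
Apply vowel deletion: housuaod → husod.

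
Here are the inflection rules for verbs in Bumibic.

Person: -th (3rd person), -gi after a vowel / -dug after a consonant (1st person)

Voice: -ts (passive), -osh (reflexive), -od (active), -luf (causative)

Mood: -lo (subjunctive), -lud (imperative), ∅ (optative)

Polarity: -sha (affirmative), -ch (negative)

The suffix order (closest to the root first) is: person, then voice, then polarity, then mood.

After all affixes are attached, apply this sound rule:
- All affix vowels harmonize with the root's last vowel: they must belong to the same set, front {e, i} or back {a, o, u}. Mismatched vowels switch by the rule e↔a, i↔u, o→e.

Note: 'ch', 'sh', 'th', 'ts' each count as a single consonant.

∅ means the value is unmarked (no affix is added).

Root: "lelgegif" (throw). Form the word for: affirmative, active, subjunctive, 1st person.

lelgegifdigedshele

Attach person 1st person -dug (after consonant 'f') → lelgegifdug.
Attach voice active -od → lelgegifdugod.
Attach polarity affirmative -sha → lelgegifdugodsha.
Attach mood subjunctive -lo → lelgegifdugodshalo.
Apply vowel harmony: lelgegifdugodshalo → lelgegifdigedshele.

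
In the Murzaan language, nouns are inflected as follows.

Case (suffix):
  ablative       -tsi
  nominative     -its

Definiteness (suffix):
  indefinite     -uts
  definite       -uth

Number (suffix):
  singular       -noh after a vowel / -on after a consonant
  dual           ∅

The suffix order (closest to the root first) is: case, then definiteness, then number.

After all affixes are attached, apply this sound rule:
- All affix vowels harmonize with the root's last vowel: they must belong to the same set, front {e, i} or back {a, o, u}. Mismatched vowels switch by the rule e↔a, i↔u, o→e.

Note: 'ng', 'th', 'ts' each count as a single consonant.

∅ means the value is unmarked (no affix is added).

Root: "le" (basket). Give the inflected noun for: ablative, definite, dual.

letsiith

Attach case ablative -tsi → letsi.
Attach definiteness definite -uth → letsiuth.
number = dual: zero marking, form stays letsiuth.
Apply vowel harmony: letsiuth → letsiith.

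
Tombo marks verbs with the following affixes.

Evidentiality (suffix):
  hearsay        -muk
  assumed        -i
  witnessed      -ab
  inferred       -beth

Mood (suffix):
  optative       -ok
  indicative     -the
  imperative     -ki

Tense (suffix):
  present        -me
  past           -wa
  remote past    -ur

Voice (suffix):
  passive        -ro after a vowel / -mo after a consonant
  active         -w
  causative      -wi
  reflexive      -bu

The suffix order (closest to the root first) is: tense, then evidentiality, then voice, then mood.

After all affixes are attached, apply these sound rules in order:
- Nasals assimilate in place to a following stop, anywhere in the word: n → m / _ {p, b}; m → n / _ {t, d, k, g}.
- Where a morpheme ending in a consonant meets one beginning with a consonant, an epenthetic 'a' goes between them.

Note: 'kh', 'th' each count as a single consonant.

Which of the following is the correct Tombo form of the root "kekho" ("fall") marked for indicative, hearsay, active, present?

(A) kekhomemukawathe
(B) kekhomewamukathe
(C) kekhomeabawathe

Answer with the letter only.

Attach tense present -me → kekhome.
Attach evidentiality hearsay -muk → kekhomemuk.
Attach voice active -w → kekhomemukw.
Attach mood indicative -the → kekhomemukwthe.
Nasal assimilation: no change.
Apply epenthesis: kekhomemukwthe → kekhomemukawathe.
So the correct form is kekhomemukawathe, option (A).
(B) kekhomewamukathe is wrong: it has the affixes in the wrong order.
(C) kekhomeabawathe is wrong: it uses witnessed instead of hearsay for evidentiality.

A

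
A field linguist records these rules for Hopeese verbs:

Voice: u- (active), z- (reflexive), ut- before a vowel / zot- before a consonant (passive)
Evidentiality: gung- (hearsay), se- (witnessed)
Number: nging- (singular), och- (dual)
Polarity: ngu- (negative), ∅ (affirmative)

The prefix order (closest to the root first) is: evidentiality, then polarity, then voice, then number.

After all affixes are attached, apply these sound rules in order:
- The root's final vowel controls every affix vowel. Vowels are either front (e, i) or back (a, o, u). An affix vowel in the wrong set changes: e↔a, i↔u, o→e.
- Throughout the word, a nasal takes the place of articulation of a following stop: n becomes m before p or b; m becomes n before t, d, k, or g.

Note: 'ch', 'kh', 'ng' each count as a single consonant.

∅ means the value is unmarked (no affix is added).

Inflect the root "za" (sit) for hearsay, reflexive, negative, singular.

Attach evidentiality hearsay gung- → gungza.
Attach polarity negative ngu- → ngugungza.
Attach voice reflexive z- → zngugungza.
Attach number singular nging- → ngingzngugungza.
Apply vowel harmony: ngingzngugungza → ngungzngugungza.
Nasal assimilation: no change.

ngungzngugungza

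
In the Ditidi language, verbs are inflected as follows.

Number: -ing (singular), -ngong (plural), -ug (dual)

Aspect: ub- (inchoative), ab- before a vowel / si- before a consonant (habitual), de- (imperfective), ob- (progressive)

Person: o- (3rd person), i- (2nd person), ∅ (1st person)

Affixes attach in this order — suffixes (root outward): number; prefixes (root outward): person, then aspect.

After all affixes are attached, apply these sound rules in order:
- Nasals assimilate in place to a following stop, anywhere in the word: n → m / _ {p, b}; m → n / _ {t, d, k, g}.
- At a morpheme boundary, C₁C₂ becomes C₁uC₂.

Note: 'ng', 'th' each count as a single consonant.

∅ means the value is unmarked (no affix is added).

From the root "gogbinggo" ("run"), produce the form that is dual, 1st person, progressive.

person = 1st person: zero marking, form stays gogbinggo.
Attach aspect progressive ob- → obgogbinggo.
Attach number dual -ug → obgogbinggoug.
Nasal assimilation: no change.
Apply epenthesis: obgogbinggoug → obugogbinggoug.

obugogbinggoug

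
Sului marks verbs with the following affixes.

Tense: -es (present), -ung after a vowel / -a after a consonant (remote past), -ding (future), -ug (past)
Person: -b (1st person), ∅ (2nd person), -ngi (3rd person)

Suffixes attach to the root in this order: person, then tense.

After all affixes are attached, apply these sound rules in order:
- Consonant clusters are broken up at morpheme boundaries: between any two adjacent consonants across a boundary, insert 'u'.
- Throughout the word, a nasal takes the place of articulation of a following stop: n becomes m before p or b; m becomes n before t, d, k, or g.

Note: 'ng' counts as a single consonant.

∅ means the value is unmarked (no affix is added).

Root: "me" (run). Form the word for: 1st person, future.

mebuding

Attach person 1st person -b → meb.
Attach tense future -ding → mebding.
Apply epenthesis: mebding → mebuding.
Nasal assimilation: no change.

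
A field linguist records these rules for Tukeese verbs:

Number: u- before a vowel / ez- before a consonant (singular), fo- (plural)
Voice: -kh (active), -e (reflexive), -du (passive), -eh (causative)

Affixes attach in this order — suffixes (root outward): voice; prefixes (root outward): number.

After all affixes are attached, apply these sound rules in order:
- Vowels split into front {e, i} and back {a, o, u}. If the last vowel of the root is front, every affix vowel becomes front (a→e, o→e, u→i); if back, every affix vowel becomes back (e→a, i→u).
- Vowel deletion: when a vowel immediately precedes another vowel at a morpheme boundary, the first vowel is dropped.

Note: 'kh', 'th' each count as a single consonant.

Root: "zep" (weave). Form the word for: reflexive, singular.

Attach number singular ez- (before consonant 'z') → ezzep.
Attach voice reflexive -e → ezzepe.
Vowel harmony: no change.
Vowel deletion: no change.

ezzepe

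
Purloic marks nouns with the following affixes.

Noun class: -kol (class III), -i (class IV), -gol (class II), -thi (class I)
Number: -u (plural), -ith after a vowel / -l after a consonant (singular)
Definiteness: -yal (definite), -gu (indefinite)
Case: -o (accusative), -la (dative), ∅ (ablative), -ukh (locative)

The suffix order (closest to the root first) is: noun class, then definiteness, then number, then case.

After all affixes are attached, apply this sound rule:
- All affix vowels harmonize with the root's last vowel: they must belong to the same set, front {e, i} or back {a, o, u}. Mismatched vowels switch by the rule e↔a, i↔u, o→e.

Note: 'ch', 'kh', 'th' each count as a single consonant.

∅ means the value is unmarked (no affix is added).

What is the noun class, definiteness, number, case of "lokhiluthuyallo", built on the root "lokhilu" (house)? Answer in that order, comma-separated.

Segment: lokhilu-thi-yal-l-o.
noun class: -thi → class I.
definiteness: -yal → definite.
number: -ith/l → singular.
case: -o → accusative.

class I, definite, singular, accusative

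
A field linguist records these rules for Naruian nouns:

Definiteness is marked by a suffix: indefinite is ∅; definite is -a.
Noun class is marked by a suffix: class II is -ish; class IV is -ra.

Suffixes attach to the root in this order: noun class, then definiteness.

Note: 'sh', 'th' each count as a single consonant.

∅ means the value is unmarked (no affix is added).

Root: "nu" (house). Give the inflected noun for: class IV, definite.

nuraa

Attach noun class class IV -ra → nura.
Attach definiteness definite -a → nuraa.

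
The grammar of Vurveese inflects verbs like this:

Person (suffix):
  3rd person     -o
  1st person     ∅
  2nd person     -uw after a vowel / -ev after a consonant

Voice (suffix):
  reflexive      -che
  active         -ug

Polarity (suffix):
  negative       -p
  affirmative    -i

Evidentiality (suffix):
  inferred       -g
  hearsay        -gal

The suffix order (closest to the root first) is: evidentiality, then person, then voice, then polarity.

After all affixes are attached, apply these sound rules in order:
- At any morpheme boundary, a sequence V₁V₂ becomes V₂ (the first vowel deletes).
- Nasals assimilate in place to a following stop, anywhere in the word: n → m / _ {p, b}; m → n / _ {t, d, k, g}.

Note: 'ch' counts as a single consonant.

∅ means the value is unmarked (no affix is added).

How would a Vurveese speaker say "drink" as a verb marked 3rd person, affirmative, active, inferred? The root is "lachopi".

Attach evidentiality inferred -g → lachopig.
Attach person 3rd person -o → lachopigo.
Attach voice active -ug → lachopigoug.
Attach polarity affirmative -i → lachopigougi.
Apply vowel deletion: lachopigougi → lachopigugi.
Nasal assimilation: no change.

lachopigugi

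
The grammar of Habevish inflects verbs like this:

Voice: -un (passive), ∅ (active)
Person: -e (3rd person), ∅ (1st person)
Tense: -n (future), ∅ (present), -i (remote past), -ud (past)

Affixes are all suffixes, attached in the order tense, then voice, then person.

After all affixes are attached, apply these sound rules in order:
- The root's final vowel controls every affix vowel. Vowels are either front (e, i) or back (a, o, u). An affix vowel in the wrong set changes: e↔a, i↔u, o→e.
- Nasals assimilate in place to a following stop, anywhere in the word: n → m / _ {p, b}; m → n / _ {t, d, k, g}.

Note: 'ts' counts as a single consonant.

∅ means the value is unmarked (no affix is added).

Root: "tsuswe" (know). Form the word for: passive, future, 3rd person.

Attach tense future -n → tsuswen.
Attach voice passive -un → tsuswenun.
Attach person 3rd person -e → tsuswenune.
Apply vowel harmony: tsuswenune → tsuswenine.
Nasal assimilation: no change.

tsuswenine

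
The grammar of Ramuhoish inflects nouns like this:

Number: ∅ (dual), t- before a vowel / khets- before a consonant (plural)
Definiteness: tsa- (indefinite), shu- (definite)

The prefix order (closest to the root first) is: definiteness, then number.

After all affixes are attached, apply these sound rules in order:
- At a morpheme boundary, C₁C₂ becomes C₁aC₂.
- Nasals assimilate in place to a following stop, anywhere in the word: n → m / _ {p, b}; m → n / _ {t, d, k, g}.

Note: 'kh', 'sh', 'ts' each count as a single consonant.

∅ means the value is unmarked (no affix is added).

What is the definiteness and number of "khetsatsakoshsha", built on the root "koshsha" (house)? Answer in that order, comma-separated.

indefinite, plural

Segment: khets-tsa-koshsha.
definiteness: tsa- → indefinite.
number: t/khets- → plural.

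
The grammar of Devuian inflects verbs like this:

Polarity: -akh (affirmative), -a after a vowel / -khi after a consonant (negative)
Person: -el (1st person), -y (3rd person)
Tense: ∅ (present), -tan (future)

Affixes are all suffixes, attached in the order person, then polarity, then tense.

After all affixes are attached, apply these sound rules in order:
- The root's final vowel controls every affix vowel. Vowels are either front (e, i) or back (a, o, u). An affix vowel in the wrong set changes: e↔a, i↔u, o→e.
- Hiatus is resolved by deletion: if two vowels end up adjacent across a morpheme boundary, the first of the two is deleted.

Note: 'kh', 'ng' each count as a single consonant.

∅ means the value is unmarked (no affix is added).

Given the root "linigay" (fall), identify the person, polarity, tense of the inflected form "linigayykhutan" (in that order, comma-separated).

Segment: linigay-y-khi-tan.
person: -y → 3rd person.
polarity: -a/khi → negative.
tense: -tan → future.

3rd person, negative, future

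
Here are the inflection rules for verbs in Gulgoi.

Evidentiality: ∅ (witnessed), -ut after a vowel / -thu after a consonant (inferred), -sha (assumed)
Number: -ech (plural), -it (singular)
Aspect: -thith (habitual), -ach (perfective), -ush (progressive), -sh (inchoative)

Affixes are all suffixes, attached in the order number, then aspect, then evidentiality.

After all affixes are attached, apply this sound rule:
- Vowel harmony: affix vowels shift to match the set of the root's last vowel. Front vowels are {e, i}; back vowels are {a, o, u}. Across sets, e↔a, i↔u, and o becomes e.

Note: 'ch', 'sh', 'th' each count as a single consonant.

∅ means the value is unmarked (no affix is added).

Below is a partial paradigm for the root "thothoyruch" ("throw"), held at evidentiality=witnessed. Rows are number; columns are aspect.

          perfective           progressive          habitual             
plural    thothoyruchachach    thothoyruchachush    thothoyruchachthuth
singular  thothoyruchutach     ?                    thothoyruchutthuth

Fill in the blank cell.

Attach number singular -it → thothoyruchit.
Attach aspect progressive -ush → thothoyruchitush.
evidentiality = witnessed: zero marking, form stays thothoyruchitush.
Apply vowel harmony: thothoyruchitush → thothoyruchutush.

thothoyruchutush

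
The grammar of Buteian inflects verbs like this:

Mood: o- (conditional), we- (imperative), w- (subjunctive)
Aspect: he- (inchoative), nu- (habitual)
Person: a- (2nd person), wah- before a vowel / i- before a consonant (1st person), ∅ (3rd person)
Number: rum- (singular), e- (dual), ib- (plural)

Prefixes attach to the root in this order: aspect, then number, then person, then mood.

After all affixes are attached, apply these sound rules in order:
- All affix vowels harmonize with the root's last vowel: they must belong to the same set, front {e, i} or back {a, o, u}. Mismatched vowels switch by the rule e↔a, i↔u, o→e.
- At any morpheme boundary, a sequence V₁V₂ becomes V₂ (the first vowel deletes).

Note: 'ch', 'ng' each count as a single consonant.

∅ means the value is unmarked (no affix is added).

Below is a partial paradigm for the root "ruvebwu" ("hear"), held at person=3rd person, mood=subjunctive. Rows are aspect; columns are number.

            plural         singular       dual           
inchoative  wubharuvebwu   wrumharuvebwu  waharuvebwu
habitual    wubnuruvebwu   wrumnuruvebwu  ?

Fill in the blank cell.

Attach aspect habitual nu- → nuruvebwu.
Attach number dual e- → enuruvebwu.
person = 3rd person: zero marking, form stays enuruvebwu.
Attach mood subjunctive w- → wenuruvebwu.
Apply vowel harmony: wenuruvebwu → wanuruvebwu.
Vowel deletion: no change.

wanuruvebwu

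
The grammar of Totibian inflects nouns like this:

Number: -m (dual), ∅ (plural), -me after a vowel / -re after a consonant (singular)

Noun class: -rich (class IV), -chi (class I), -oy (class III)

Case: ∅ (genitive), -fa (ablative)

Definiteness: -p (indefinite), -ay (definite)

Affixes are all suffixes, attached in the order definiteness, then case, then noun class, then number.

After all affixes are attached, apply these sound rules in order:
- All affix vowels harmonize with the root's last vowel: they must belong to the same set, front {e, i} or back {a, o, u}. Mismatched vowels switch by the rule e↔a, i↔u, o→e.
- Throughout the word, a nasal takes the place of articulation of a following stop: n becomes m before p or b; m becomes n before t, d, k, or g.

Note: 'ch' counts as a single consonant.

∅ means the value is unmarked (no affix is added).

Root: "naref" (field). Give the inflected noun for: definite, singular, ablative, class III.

narefeyfeeyre

Attach definiteness definite -ay → narefay.
Attach case ablative -fa → narefayfa.
Attach noun class class III -oy → narefayfaoy.
Attach number singular -re (after consonant 'y') → narefayfaoyre.
Apply vowel harmony: narefayfaoyre → narefeyfeeyre.
Nasal assimilation: no change.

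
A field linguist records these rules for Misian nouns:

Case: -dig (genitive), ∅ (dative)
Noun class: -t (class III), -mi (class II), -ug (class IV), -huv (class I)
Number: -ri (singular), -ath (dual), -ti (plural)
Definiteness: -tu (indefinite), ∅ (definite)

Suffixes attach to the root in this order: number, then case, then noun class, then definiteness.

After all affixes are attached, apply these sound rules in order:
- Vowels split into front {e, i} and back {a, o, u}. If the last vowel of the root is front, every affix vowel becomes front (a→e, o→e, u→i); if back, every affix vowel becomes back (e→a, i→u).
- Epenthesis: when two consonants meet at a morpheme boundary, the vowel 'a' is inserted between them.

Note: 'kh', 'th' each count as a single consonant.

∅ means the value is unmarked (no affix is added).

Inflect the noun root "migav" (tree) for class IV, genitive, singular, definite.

migavarudugug

Attach number singular -ri → migavri.
Attach case genitive -dig → migavridig.
Attach noun class class IV -ug → migavridigug.
definiteness = definite: zero marking, form stays migavridigug.
Apply vowel harmony: migavridigug → migavrudugug.
Apply epenthesis: migavrudugug → migavarudugug.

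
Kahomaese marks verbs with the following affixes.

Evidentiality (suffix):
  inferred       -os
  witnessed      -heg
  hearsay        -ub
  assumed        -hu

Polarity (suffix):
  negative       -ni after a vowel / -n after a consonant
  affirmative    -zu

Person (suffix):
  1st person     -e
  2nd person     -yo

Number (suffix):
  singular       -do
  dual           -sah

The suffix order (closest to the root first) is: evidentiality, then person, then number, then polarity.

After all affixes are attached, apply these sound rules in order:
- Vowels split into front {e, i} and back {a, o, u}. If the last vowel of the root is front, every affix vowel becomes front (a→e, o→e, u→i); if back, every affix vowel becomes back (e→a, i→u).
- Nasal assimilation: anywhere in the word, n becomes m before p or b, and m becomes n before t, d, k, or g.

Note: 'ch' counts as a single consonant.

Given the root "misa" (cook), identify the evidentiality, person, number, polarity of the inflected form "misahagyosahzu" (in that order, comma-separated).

witnessed, 2nd person, dual, affirmative

Segment: misa-heg-yo-sah-zu.
evidentiality: -heg → witnessed.
person: -yo → 2nd person.
number: -sah → dual.
polarity: -zu → affirmative.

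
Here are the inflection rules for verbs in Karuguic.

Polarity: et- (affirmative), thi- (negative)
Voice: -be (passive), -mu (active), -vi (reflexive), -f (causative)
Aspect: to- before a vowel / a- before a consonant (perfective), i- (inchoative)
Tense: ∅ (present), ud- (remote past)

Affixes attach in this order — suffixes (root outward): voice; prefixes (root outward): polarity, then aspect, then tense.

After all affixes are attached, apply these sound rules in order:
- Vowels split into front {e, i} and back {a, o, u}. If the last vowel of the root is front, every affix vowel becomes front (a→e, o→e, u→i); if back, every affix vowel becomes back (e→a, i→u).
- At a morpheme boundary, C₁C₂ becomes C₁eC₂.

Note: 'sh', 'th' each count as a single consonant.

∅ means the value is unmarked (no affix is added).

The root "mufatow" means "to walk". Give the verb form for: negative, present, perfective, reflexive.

Attach polarity negative thi- → thimufatow.
Attach voice reflexive -vi → thimufatowvi.
Attach aspect perfective a- (before consonant 'th') → athimufatowvi.
tense = present: zero marking, form stays athimufatowvi.
Apply vowel harmony: athimufatowvi → athumufatowvu.
Apply epenthesis: athumufatowvu → athumufatowevu.

athumufatowevu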